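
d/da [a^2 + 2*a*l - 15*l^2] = 2*a + 2*l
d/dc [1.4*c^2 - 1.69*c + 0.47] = 2.8*c - 1.69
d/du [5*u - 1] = 5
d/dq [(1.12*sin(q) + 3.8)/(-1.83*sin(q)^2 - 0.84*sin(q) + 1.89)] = (2.0496*sin(q)^2 + 13.908*sin(q) + 5.3088)*cos(q)/(3.3489*sin(q)^4 + 3.0744*sin(q)^3 - 6.2118*sin(q)^2 - 3.1752*sin(q) + 3.5721)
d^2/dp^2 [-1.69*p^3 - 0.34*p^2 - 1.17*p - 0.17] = -10.14*p - 0.68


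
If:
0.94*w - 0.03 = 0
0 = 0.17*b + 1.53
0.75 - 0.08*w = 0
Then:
No Solution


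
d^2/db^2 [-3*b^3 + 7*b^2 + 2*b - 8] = 14 - 18*b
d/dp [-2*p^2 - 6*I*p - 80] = -4*p - 6*I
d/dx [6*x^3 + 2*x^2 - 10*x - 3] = 18*x^2 + 4*x - 10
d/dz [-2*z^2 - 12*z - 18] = -4*z - 12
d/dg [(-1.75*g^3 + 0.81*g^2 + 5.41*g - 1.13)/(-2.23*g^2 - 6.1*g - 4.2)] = (3.9025*g^4 + 21.35*g^3 + 29.1733*g^2 - 11.8438*g - 29.615)/(4.9729*g^4 + 27.206*g^3 + 55.942*g^2 + 51.24*g + 17.64)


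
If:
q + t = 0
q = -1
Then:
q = -1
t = 1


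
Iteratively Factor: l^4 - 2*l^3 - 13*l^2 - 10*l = (l)*(l^3 - 2*l^2 - 13*l - 10) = l*(l + 2)*(l^2 - 4*l - 5) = l*(l + 1)*(l + 2)*(l - 5)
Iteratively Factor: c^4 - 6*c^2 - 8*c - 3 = (c + 1)*(c^3 - c^2 - 5*c - 3) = (c + 1)^2*(c^2 - 2*c - 3) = (c - 3)*(c + 1)^2*(c + 1)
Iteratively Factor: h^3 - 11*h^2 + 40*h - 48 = (h - 3)*(h^2 - 8*h + 16) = (h - 4)*(h - 3)*(h - 4)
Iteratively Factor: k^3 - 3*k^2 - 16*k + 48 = (k - 4)*(k^2 + k - 12) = (k - 4)*(k - 3)*(k + 4)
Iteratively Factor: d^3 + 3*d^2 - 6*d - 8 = (d - 2)*(d^2 + 5*d + 4) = (d - 2)*(d + 4)*(d + 1)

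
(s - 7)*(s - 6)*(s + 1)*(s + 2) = s^4 - 10*s^3 + 5*s^2 + 100*s + 84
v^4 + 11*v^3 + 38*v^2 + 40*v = v*(v + 2)*(v + 4)*(v + 5)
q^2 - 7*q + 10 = (q - 5)*(q - 2)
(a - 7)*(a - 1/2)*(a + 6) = a^3 - 3*a^2/2 - 83*a/2 + 21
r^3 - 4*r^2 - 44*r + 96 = (r - 8)*(r - 2)*(r + 6)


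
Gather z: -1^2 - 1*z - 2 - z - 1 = -2*z - 4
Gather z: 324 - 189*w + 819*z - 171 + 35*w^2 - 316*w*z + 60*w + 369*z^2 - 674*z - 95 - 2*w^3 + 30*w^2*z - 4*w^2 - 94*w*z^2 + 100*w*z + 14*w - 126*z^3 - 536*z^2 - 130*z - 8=-2*w^3 + 31*w^2 - 115*w - 126*z^3 + z^2*(-94*w - 167) + z*(30*w^2 - 216*w + 15) + 50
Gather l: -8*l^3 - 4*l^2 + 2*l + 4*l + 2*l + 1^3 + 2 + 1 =-8*l^3 - 4*l^2 + 8*l + 4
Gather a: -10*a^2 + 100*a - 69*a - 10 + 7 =-10*a^2 + 31*a - 3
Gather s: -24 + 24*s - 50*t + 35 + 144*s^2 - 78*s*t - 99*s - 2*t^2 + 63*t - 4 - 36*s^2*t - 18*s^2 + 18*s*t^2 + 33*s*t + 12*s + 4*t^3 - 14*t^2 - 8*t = s^2*(126 - 36*t) + s*(18*t^2 - 45*t - 63) + 4*t^3 - 16*t^2 + 5*t + 7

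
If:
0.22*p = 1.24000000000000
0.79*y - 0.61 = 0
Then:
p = 5.64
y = 0.77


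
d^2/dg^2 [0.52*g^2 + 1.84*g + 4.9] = 1.04000000000000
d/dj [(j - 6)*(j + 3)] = 2*j - 3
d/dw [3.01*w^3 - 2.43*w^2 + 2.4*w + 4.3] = 9.03*w^2 - 4.86*w + 2.4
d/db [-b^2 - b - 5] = -2*b - 1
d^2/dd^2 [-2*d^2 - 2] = -4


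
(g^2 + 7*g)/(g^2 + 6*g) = (g + 7)/(g + 6)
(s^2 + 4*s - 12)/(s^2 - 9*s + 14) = (s + 6)/(s - 7)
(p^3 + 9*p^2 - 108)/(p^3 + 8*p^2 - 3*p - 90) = (p + 6)/(p + 5)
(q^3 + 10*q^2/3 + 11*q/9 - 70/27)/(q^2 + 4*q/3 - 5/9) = (9*q^2 + 15*q - 14)/(3*(3*q - 1))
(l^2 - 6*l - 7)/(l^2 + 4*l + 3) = (l - 7)/(l + 3)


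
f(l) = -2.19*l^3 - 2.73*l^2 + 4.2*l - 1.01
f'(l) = -6.57*l^2 - 5.46*l + 4.2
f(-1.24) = -6.24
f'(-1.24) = 0.87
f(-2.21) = 0.01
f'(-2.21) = -15.82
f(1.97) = -20.07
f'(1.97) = -32.05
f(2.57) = -45.42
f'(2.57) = -53.23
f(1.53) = -8.82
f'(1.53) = -19.53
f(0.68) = -0.10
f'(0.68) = -2.55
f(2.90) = -65.20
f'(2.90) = -66.89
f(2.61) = -47.58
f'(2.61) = -54.81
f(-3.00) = 20.95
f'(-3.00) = -38.55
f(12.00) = -4128.05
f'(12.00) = -1007.40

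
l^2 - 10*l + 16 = (l - 8)*(l - 2)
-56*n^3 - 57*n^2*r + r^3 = (-8*n + r)*(n + r)*(7*n + r)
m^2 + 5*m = m*(m + 5)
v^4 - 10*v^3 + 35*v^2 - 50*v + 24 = (v - 4)*(v - 3)*(v - 2)*(v - 1)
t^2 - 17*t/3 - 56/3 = (t - 8)*(t + 7/3)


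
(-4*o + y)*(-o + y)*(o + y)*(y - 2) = 4*o^3*y - 8*o^3 - o^2*y^2 + 2*o^2*y - 4*o*y^3 + 8*o*y^2 + y^4 - 2*y^3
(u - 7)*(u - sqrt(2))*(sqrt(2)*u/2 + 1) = sqrt(2)*u^3/2 - 7*sqrt(2)*u^2/2 - sqrt(2)*u + 7*sqrt(2)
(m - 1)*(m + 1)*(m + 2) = m^3 + 2*m^2 - m - 2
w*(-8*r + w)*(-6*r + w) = 48*r^2*w - 14*r*w^2 + w^3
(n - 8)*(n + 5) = n^2 - 3*n - 40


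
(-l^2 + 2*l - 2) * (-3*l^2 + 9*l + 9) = 3*l^4 - 15*l^3 + 15*l^2 - 18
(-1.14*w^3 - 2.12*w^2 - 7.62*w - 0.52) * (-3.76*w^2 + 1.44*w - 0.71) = 4.2864*w^5 + 6.3296*w^4 + 26.4078*w^3 - 7.5124*w^2 + 4.6614*w + 0.3692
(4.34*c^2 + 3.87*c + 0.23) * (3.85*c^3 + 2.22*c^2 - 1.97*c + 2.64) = 16.709*c^5 + 24.5343*c^4 + 0.927100000000001*c^3 + 4.3443*c^2 + 9.7637*c + 0.6072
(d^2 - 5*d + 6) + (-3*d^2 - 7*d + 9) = -2*d^2 - 12*d + 15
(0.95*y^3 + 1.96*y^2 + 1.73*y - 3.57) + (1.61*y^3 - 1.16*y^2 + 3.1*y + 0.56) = 2.56*y^3 + 0.8*y^2 + 4.83*y - 3.01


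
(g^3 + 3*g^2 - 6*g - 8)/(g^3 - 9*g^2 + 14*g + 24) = (g^2 + 2*g - 8)/(g^2 - 10*g + 24)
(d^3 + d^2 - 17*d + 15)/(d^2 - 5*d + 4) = (d^2 + 2*d - 15)/(d - 4)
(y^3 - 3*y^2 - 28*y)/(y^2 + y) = (y^2 - 3*y - 28)/(y + 1)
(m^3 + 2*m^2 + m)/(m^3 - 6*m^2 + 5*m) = (m^2 + 2*m + 1)/(m^2 - 6*m + 5)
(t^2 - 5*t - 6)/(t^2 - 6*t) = (t + 1)/t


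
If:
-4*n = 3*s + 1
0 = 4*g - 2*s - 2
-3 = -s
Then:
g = 2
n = -5/2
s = 3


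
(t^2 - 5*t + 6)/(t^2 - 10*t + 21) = (t - 2)/(t - 7)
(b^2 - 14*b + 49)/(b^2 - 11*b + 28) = (b - 7)/(b - 4)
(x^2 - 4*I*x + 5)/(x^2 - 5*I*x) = (x + I)/x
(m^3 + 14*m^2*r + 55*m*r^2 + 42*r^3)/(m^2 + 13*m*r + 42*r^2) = m + r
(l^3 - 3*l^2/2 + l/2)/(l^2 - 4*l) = (2*l^2 - 3*l + 1)/(2*(l - 4))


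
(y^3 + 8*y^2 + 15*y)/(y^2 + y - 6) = y*(y + 5)/(y - 2)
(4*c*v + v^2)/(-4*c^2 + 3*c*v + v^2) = v/(-c + v)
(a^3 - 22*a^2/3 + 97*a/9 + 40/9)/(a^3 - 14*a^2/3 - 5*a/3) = (a - 8/3)/a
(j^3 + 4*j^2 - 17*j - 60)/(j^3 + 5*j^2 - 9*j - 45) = (j - 4)/(j - 3)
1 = 1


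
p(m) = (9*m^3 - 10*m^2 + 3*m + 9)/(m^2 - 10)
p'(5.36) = 1.51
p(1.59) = -3.30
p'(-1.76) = -23.29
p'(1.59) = -6.69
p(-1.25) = 3.31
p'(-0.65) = -2.86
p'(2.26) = -32.52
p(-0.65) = -0.04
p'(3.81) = -68.79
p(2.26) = -14.02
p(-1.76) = 11.06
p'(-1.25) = -9.30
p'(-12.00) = 8.08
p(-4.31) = -106.14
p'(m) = -2*m*(9*m^3 - 10*m^2 + 3*m + 9)/(m^2 - 10)^2 + (27*m^2 - 20*m + 3)/(m^2 - 10)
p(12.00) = 105.65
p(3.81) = 82.60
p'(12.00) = 8.32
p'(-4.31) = -37.80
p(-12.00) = -127.01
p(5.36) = 60.00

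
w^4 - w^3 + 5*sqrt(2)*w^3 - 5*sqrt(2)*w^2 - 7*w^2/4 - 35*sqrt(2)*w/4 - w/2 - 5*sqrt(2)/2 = (w - 2)*(w + 1/2)^2*(w + 5*sqrt(2))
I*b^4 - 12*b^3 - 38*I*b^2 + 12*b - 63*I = (b + 3*I)^2*(b + 7*I)*(I*b + 1)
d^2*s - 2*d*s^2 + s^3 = s*(-d + s)^2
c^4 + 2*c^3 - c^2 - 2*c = c*(c - 1)*(c + 1)*(c + 2)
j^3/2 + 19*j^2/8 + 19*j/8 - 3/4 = (j/2 + 1)*(j - 1/4)*(j + 3)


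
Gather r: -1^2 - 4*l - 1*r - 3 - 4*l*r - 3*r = -4*l + r*(-4*l - 4) - 4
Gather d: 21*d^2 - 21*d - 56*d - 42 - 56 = 21*d^2 - 77*d - 98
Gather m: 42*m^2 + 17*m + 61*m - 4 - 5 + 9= 42*m^2 + 78*m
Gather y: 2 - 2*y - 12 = -2*y - 10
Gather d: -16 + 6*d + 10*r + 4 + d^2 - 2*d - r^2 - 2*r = d^2 + 4*d - r^2 + 8*r - 12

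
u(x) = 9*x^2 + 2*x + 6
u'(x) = 18*x + 2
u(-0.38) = 6.54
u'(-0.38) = -4.84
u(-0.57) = 7.78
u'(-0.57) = -8.26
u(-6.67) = 393.06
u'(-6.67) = -118.06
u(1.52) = 29.83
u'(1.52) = 29.36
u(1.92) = 43.02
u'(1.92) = 36.56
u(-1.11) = 14.87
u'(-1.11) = -17.98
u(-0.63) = 8.31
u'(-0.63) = -9.34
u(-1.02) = 13.32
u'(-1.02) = -16.36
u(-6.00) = 318.00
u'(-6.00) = -106.00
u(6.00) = 342.00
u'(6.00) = 110.00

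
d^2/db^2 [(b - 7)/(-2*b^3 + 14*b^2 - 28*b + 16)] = (-(b - 7)*(3*b^2 - 14*b + 14)^2 + (3*b^2 - 14*b + (b - 7)*(3*b - 7) + 14)*(b^3 - 7*b^2 + 14*b - 8))/(b^3 - 7*b^2 + 14*b - 8)^3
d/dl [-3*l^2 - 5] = -6*l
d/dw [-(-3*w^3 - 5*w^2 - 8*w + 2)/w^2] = 3 - 8/w^2 + 4/w^3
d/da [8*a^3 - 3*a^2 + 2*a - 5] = 24*a^2 - 6*a + 2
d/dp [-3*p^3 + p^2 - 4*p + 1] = -9*p^2 + 2*p - 4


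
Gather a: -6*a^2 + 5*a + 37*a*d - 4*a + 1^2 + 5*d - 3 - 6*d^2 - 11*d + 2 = -6*a^2 + a*(37*d + 1) - 6*d^2 - 6*d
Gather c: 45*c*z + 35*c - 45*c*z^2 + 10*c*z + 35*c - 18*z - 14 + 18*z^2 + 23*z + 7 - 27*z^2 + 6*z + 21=c*(-45*z^2 + 55*z + 70) - 9*z^2 + 11*z + 14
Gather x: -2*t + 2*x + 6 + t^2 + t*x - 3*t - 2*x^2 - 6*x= t^2 - 5*t - 2*x^2 + x*(t - 4) + 6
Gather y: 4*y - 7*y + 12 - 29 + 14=-3*y - 3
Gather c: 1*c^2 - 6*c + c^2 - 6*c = 2*c^2 - 12*c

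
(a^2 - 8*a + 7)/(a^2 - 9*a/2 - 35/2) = 2*(a - 1)/(2*a + 5)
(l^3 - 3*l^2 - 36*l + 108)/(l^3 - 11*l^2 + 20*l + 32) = (l^3 - 3*l^2 - 36*l + 108)/(l^3 - 11*l^2 + 20*l + 32)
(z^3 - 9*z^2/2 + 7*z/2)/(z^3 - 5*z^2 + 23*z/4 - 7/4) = 2*z/(2*z - 1)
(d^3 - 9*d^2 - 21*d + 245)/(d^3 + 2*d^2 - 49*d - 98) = (d^2 - 2*d - 35)/(d^2 + 9*d + 14)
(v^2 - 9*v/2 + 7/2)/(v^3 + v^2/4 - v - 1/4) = 2*(2*v - 7)/(4*v^2 + 5*v + 1)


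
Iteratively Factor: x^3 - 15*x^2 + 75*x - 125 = (x - 5)*(x^2 - 10*x + 25) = (x - 5)^2*(x - 5)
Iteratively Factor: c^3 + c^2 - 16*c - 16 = (c + 4)*(c^2 - 3*c - 4) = (c - 4)*(c + 4)*(c + 1)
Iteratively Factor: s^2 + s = (s + 1)*(s)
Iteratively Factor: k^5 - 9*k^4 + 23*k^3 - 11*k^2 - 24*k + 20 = (k - 2)*(k^4 - 7*k^3 + 9*k^2 + 7*k - 10) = (k - 2)*(k - 1)*(k^3 - 6*k^2 + 3*k + 10) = (k - 2)*(k - 1)*(k + 1)*(k^2 - 7*k + 10) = (k - 2)^2*(k - 1)*(k + 1)*(k - 5)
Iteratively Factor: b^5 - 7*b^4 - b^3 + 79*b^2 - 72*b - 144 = (b + 1)*(b^4 - 8*b^3 + 7*b^2 + 72*b - 144) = (b + 1)*(b + 3)*(b^3 - 11*b^2 + 40*b - 48) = (b - 4)*(b + 1)*(b + 3)*(b^2 - 7*b + 12) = (b - 4)*(b - 3)*(b + 1)*(b + 3)*(b - 4)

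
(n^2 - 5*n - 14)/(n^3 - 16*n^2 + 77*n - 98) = (n + 2)/(n^2 - 9*n + 14)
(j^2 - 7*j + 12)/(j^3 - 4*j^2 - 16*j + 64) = (j - 3)/(j^2 - 16)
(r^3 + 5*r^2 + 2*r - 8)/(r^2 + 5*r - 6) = (r^2 + 6*r + 8)/(r + 6)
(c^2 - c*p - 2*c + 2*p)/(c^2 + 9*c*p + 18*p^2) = (c^2 - c*p - 2*c + 2*p)/(c^2 + 9*c*p + 18*p^2)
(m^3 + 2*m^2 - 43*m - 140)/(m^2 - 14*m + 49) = (m^2 + 9*m + 20)/(m - 7)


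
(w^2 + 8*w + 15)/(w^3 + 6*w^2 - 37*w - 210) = (w + 3)/(w^2 + w - 42)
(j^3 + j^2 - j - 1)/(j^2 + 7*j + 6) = (j^2 - 1)/(j + 6)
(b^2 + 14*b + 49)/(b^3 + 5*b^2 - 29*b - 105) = (b + 7)/(b^2 - 2*b - 15)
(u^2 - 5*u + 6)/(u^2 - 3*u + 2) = (u - 3)/(u - 1)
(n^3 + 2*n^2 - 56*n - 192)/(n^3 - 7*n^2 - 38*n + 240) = (n + 4)/(n - 5)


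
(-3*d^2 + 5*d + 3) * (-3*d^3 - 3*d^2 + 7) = 9*d^5 - 6*d^4 - 24*d^3 - 30*d^2 + 35*d + 21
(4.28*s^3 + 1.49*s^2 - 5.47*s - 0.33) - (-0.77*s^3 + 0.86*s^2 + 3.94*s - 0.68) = 5.05*s^3 + 0.63*s^2 - 9.41*s + 0.35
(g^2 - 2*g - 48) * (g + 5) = g^3 + 3*g^2 - 58*g - 240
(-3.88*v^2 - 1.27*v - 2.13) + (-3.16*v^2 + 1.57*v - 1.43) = -7.04*v^2 + 0.3*v - 3.56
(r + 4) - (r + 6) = -2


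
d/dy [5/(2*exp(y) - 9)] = -10*exp(y)/(2*exp(y) - 9)^2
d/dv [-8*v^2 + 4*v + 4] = 4 - 16*v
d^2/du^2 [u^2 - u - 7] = 2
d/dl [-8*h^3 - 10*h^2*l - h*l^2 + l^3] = -10*h^2 - 2*h*l + 3*l^2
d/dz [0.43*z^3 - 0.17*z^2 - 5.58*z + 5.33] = 1.29*z^2 - 0.34*z - 5.58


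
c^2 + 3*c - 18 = (c - 3)*(c + 6)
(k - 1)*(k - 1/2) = k^2 - 3*k/2 + 1/2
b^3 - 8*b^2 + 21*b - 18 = (b - 3)^2*(b - 2)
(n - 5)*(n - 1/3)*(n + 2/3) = n^3 - 14*n^2/3 - 17*n/9 + 10/9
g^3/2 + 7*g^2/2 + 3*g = g*(g/2 + 1/2)*(g + 6)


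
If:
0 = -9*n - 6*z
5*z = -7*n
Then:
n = 0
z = 0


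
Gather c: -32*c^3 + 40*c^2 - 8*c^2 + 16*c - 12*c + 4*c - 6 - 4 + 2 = -32*c^3 + 32*c^2 + 8*c - 8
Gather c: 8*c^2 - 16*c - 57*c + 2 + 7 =8*c^2 - 73*c + 9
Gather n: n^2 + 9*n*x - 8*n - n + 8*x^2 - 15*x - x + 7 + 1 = n^2 + n*(9*x - 9) + 8*x^2 - 16*x + 8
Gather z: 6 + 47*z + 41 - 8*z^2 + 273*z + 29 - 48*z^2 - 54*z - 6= -56*z^2 + 266*z + 70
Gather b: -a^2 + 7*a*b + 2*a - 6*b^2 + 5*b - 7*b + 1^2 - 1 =-a^2 + 2*a - 6*b^2 + b*(7*a - 2)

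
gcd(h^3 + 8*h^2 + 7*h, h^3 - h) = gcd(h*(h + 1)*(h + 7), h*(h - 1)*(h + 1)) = h^2 + h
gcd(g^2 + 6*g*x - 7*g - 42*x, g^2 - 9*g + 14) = g - 7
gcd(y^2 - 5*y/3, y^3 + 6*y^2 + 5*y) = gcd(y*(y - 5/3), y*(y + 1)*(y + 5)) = y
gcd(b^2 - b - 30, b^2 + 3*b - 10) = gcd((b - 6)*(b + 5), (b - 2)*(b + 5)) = b + 5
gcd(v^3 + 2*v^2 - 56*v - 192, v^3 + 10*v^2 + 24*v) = v^2 + 10*v + 24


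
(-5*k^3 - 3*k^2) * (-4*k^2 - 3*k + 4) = 20*k^5 + 27*k^4 - 11*k^3 - 12*k^2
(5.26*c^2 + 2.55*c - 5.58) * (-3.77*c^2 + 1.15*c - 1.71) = -19.8302*c^4 - 3.5645*c^3 + 14.9745*c^2 - 10.7775*c + 9.5418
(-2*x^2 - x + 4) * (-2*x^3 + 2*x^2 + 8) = 4*x^5 - 2*x^4 - 10*x^3 - 8*x^2 - 8*x + 32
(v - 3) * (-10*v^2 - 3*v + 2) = -10*v^3 + 27*v^2 + 11*v - 6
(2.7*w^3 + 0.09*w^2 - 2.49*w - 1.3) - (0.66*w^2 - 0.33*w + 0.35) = 2.7*w^3 - 0.57*w^2 - 2.16*w - 1.65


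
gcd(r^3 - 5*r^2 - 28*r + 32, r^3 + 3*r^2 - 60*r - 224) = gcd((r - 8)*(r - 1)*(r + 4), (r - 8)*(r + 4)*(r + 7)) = r^2 - 4*r - 32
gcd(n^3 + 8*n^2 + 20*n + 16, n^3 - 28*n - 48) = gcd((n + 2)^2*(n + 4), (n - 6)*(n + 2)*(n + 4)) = n^2 + 6*n + 8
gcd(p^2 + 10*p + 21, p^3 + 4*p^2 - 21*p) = p + 7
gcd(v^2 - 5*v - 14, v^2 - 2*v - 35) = v - 7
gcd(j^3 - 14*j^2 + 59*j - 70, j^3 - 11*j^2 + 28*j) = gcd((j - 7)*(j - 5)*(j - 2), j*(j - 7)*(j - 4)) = j - 7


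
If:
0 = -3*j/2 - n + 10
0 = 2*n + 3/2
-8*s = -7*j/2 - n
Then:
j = 43/6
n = -3/4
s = 73/24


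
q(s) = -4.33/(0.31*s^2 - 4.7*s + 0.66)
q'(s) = -4.33*(4.7 - 0.62*s)/(0.31*s^2 - 4.7*s + 0.66)^2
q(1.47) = 0.78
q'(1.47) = -0.53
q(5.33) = 0.28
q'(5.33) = -0.02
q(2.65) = 0.45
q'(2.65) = -0.14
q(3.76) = 0.34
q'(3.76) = -0.06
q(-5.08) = -0.13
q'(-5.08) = -0.03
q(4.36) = 0.31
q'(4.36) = -0.04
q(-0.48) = -1.45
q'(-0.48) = -2.42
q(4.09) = 0.32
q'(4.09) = -0.05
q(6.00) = 0.26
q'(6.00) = -0.02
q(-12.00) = -0.04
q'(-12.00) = -0.01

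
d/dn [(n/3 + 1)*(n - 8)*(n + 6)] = n^2 + 2*n/3 - 18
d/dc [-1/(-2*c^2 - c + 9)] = (-4*c - 1)/(2*c^2 + c - 9)^2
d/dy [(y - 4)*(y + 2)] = 2*y - 2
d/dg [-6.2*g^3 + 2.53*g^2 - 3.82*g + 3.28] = -18.6*g^2 + 5.06*g - 3.82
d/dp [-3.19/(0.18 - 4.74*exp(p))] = -15.1206*exp(p)/(4.74*exp(p) - 0.18)^2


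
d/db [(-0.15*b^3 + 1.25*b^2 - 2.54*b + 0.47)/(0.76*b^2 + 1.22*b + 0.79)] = (-0.114*b^4 - 0.366*b^3 + 3.0999*b^2 + 1.2606*b - 2.58)/(0.5776*b^4 + 1.8544*b^3 + 2.6892*b^2 + 1.9276*b + 0.6241)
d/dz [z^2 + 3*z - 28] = 2*z + 3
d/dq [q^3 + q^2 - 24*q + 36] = 3*q^2 + 2*q - 24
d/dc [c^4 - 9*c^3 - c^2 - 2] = c*(4*c^2 - 27*c - 2)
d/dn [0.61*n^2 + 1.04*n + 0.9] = 1.22*n + 1.04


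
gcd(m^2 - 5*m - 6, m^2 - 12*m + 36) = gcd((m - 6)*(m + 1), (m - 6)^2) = m - 6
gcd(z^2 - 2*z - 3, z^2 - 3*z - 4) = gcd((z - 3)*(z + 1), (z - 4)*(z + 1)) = z + 1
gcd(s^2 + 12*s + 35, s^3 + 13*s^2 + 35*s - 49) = s + 7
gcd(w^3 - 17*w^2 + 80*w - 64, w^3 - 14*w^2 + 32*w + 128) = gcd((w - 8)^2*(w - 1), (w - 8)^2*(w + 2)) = w^2 - 16*w + 64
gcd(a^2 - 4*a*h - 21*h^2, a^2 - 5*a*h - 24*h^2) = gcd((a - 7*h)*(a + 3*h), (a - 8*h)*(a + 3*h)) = a + 3*h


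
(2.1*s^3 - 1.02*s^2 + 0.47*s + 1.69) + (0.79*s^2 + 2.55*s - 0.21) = 2.1*s^3 - 0.23*s^2 + 3.02*s + 1.48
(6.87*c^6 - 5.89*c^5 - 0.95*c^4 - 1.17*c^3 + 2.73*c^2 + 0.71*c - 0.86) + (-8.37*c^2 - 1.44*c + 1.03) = 6.87*c^6 - 5.89*c^5 - 0.95*c^4 - 1.17*c^3 - 5.64*c^2 - 0.73*c + 0.17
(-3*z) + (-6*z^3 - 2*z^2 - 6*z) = -6*z^3 - 2*z^2 - 9*z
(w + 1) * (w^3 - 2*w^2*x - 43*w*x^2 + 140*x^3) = w^4 - 2*w^3*x + w^3 - 43*w^2*x^2 - 2*w^2*x + 140*w*x^3 - 43*w*x^2 + 140*x^3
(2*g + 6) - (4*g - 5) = 11 - 2*g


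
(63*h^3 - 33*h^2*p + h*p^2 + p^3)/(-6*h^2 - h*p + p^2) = (-21*h^2 + 4*h*p + p^2)/(2*h + p)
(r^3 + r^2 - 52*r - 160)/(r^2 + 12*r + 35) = (r^2 - 4*r - 32)/(r + 7)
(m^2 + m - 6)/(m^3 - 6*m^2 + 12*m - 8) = (m + 3)/(m^2 - 4*m + 4)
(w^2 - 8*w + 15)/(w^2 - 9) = (w - 5)/(w + 3)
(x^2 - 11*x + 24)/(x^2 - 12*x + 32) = (x - 3)/(x - 4)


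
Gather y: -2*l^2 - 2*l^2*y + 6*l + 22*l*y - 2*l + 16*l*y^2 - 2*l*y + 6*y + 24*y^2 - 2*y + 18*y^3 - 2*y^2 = -2*l^2 + 4*l + 18*y^3 + y^2*(16*l + 22) + y*(-2*l^2 + 20*l + 4)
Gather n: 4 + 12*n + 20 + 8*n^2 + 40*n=8*n^2 + 52*n + 24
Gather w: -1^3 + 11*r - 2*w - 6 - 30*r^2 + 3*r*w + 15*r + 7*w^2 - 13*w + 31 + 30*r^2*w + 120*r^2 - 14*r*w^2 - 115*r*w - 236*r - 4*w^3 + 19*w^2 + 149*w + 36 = 90*r^2 - 210*r - 4*w^3 + w^2*(26 - 14*r) + w*(30*r^2 - 112*r + 134) + 60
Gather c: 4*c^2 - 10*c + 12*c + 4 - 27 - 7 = 4*c^2 + 2*c - 30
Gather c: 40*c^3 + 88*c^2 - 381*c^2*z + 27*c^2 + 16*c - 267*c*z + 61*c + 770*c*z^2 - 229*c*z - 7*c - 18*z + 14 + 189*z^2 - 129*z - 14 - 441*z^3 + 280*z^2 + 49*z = 40*c^3 + c^2*(115 - 381*z) + c*(770*z^2 - 496*z + 70) - 441*z^3 + 469*z^2 - 98*z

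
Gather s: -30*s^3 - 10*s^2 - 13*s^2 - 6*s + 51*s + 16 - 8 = -30*s^3 - 23*s^2 + 45*s + 8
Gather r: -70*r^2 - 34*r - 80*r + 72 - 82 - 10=-70*r^2 - 114*r - 20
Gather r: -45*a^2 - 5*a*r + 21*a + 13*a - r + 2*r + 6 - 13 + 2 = -45*a^2 + 34*a + r*(1 - 5*a) - 5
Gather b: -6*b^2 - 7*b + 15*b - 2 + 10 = -6*b^2 + 8*b + 8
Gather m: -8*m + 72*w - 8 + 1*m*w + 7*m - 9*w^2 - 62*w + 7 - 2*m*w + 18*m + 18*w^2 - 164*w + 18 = m*(17 - w) + 9*w^2 - 154*w + 17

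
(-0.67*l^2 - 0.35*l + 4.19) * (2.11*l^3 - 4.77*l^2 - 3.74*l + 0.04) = -1.4137*l^5 + 2.4574*l^4 + 13.0162*l^3 - 18.7041*l^2 - 15.6846*l + 0.1676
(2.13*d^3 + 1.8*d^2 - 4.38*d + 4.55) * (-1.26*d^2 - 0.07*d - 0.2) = -2.6838*d^5 - 2.4171*d^4 + 4.9668*d^3 - 5.7864*d^2 + 0.5575*d - 0.91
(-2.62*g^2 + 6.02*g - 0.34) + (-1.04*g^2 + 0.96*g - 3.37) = -3.66*g^2 + 6.98*g - 3.71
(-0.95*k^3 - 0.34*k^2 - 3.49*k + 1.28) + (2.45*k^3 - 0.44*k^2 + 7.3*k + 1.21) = 1.5*k^3 - 0.78*k^2 + 3.81*k + 2.49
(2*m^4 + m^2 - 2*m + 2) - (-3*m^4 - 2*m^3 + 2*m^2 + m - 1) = 5*m^4 + 2*m^3 - m^2 - 3*m + 3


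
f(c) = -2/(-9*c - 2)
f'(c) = -18/(-9*c - 2)^2 = -18/(9*c + 2)^2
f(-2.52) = -0.10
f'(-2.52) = -0.04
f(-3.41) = -0.07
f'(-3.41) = -0.02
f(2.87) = 0.07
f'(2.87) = -0.02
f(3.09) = 0.07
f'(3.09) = -0.02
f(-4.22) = -0.06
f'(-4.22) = -0.01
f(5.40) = 0.04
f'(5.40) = -0.01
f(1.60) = 0.12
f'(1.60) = -0.07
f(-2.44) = -0.10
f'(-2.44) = -0.05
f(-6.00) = -0.04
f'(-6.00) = -0.00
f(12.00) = 0.02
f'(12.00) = 0.00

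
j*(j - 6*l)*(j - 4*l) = j^3 - 10*j^2*l + 24*j*l^2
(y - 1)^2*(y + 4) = y^3 + 2*y^2 - 7*y + 4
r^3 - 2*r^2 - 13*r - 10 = (r - 5)*(r + 1)*(r + 2)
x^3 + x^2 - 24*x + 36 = (x - 3)*(x - 2)*(x + 6)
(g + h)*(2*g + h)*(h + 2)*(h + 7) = 2*g^2*h^2 + 18*g^2*h + 28*g^2 + 3*g*h^3 + 27*g*h^2 + 42*g*h + h^4 + 9*h^3 + 14*h^2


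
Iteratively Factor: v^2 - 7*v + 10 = (v - 2)*(v - 5)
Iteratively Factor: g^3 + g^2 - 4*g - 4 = (g - 2)*(g^2 + 3*g + 2) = (g - 2)*(g + 1)*(g + 2)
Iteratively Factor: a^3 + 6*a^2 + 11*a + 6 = (a + 3)*(a^2 + 3*a + 2) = (a + 1)*(a + 3)*(a + 2)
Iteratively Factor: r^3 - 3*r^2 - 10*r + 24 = (r + 3)*(r^2 - 6*r + 8) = (r - 4)*(r + 3)*(r - 2)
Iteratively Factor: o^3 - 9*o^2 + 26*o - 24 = (o - 3)*(o^2 - 6*o + 8) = (o - 4)*(o - 3)*(o - 2)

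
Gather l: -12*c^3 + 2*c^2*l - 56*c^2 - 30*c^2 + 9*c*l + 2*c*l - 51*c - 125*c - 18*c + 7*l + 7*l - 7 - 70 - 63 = -12*c^3 - 86*c^2 - 194*c + l*(2*c^2 + 11*c + 14) - 140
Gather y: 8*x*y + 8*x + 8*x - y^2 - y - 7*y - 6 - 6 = 16*x - y^2 + y*(8*x - 8) - 12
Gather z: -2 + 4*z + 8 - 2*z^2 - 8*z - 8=-2*z^2 - 4*z - 2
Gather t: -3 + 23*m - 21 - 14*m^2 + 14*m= -14*m^2 + 37*m - 24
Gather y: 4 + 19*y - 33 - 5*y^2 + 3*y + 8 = -5*y^2 + 22*y - 21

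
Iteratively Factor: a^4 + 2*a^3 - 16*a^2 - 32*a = (a - 4)*(a^3 + 6*a^2 + 8*a) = (a - 4)*(a + 2)*(a^2 + 4*a) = a*(a - 4)*(a + 2)*(a + 4)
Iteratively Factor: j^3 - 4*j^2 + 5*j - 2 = (j - 1)*(j^2 - 3*j + 2) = (j - 2)*(j - 1)*(j - 1)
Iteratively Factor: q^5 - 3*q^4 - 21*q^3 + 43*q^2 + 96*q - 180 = (q - 2)*(q^4 - q^3 - 23*q^2 - 3*q + 90) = (q - 2)*(q + 3)*(q^3 - 4*q^2 - 11*q + 30) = (q - 5)*(q - 2)*(q + 3)*(q^2 + q - 6) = (q - 5)*(q - 2)*(q + 3)^2*(q - 2)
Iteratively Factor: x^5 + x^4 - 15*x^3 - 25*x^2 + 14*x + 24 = (x + 2)*(x^4 - x^3 - 13*x^2 + x + 12) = (x - 4)*(x + 2)*(x^3 + 3*x^2 - x - 3) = (x - 4)*(x + 1)*(x + 2)*(x^2 + 2*x - 3) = (x - 4)*(x - 1)*(x + 1)*(x + 2)*(x + 3)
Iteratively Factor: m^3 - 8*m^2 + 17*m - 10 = (m - 5)*(m^2 - 3*m + 2) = (m - 5)*(m - 2)*(m - 1)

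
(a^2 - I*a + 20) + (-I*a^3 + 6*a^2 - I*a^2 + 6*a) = -I*a^3 + 7*a^2 - I*a^2 + 6*a - I*a + 20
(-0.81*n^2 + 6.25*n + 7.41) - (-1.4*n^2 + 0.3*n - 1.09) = 0.59*n^2 + 5.95*n + 8.5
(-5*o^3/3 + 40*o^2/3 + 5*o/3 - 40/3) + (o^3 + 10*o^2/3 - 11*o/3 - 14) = -2*o^3/3 + 50*o^2/3 - 2*o - 82/3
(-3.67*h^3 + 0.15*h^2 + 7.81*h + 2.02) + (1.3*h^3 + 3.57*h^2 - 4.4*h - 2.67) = -2.37*h^3 + 3.72*h^2 + 3.41*h - 0.65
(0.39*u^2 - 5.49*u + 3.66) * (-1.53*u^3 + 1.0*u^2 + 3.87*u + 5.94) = -0.5967*u^5 + 8.7897*u^4 - 9.5805*u^3 - 15.2697*u^2 - 18.4464*u + 21.7404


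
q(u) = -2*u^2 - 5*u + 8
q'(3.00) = -17.00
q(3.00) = -25.00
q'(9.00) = -41.00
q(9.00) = -199.00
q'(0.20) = -5.80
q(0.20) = 6.92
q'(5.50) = -27.00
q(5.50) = -80.00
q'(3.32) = -18.28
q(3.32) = -30.64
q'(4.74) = -23.96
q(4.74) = -60.64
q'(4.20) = -21.80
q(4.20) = -48.28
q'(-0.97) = -1.12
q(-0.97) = 10.97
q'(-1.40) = 0.60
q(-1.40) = 11.08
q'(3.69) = -19.76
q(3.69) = -37.68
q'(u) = -4*u - 5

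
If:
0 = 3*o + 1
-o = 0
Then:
No Solution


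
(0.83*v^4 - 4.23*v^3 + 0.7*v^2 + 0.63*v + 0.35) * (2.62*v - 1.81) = 2.1746*v^5 - 12.5849*v^4 + 9.4903*v^3 + 0.3836*v^2 - 0.2233*v - 0.6335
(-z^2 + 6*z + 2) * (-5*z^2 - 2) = 5*z^4 - 30*z^3 - 8*z^2 - 12*z - 4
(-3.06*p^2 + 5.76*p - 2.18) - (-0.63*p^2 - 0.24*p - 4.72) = -2.43*p^2 + 6.0*p + 2.54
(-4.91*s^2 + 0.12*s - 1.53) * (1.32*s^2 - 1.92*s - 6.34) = -6.4812*s^4 + 9.5856*s^3 + 28.8794*s^2 + 2.1768*s + 9.7002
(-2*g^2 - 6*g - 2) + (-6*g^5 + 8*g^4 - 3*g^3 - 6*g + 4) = -6*g^5 + 8*g^4 - 3*g^3 - 2*g^2 - 12*g + 2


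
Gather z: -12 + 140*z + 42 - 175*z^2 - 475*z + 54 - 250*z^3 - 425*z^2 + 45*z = -250*z^3 - 600*z^2 - 290*z + 84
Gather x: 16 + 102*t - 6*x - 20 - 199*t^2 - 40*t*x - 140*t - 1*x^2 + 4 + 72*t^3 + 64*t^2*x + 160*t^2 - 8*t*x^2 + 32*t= 72*t^3 - 39*t^2 - 6*t + x^2*(-8*t - 1) + x*(64*t^2 - 40*t - 6)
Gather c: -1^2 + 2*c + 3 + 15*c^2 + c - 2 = 15*c^2 + 3*c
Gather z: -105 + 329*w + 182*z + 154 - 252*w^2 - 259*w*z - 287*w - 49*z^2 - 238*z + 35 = -252*w^2 + 42*w - 49*z^2 + z*(-259*w - 56) + 84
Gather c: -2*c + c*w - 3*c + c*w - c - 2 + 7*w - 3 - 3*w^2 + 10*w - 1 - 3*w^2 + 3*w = c*(2*w - 6) - 6*w^2 + 20*w - 6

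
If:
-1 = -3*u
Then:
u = 1/3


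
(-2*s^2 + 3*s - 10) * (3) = -6*s^2 + 9*s - 30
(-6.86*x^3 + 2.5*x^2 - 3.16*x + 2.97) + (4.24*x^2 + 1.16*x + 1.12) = -6.86*x^3 + 6.74*x^2 - 2.0*x + 4.09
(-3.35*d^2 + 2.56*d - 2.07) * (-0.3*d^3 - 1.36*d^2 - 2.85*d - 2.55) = 1.005*d^5 + 3.788*d^4 + 6.6869*d^3 + 4.0617*d^2 - 0.6285*d + 5.2785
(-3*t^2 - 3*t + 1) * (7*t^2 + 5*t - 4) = -21*t^4 - 36*t^3 + 4*t^2 + 17*t - 4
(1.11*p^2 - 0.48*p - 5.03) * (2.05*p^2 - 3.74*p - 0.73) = 2.2755*p^4 - 5.1354*p^3 - 9.3266*p^2 + 19.1626*p + 3.6719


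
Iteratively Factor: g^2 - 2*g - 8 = (g - 4)*(g + 2)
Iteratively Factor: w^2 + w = (w + 1)*(w)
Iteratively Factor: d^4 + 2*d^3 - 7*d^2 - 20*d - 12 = (d - 3)*(d^3 + 5*d^2 + 8*d + 4) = (d - 3)*(d + 2)*(d^2 + 3*d + 2) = (d - 3)*(d + 2)^2*(d + 1)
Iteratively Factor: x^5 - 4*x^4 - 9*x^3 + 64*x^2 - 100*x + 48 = (x - 1)*(x^4 - 3*x^3 - 12*x^2 + 52*x - 48) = (x - 2)*(x - 1)*(x^3 - x^2 - 14*x + 24) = (x - 3)*(x - 2)*(x - 1)*(x^2 + 2*x - 8) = (x - 3)*(x - 2)^2*(x - 1)*(x + 4)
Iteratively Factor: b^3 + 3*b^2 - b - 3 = (b - 1)*(b^2 + 4*b + 3) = (b - 1)*(b + 3)*(b + 1)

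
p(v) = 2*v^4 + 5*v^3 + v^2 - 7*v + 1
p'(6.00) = 2273.00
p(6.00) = 3667.00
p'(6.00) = 2273.00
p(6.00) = 3667.00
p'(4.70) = 1164.33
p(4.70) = 1485.24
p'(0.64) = 2.52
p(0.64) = -1.42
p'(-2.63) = -54.04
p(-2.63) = 31.06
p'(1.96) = 114.78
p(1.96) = 58.29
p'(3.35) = 468.80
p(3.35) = 428.64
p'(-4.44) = -420.40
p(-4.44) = 391.40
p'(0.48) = -1.70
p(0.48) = -1.47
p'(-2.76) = -66.45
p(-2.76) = 38.87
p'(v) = 8*v^3 + 15*v^2 + 2*v - 7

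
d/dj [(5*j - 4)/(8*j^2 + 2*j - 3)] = (-40*j^2 + 64*j - 7)/(64*j^4 + 32*j^3 - 44*j^2 - 12*j + 9)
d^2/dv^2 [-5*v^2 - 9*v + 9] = -10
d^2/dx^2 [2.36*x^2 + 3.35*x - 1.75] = 4.72000000000000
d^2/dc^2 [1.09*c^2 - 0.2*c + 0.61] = 2.18000000000000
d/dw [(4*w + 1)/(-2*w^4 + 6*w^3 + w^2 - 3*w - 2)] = (-8*w^4 + 24*w^3 + 4*w^2 - 12*w + (4*w + 1)*(8*w^3 - 18*w^2 - 2*w + 3) - 8)/(2*w^4 - 6*w^3 - w^2 + 3*w + 2)^2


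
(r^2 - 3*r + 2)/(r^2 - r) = (r - 2)/r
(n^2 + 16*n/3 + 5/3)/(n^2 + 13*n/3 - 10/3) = (3*n + 1)/(3*n - 2)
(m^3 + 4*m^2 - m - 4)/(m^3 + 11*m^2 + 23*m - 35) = (m^2 + 5*m + 4)/(m^2 + 12*m + 35)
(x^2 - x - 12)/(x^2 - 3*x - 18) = (x - 4)/(x - 6)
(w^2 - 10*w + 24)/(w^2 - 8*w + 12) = (w - 4)/(w - 2)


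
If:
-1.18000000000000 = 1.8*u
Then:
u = -0.66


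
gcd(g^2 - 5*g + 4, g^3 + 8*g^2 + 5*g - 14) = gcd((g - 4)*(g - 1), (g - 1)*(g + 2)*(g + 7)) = g - 1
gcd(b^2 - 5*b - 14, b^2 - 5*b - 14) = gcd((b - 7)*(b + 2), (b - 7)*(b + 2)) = b^2 - 5*b - 14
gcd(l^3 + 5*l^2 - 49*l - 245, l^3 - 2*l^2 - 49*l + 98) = l^2 - 49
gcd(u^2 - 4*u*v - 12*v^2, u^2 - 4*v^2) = u + 2*v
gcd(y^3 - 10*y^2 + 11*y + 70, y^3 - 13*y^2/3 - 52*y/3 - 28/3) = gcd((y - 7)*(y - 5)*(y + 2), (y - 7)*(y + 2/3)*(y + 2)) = y^2 - 5*y - 14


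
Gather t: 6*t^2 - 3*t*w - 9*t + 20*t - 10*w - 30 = 6*t^2 + t*(11 - 3*w) - 10*w - 30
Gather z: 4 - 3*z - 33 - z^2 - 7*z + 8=-z^2 - 10*z - 21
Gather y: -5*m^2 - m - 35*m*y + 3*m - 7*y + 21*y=-5*m^2 + 2*m + y*(14 - 35*m)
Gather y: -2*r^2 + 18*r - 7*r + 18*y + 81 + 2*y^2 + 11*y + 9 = -2*r^2 + 11*r + 2*y^2 + 29*y + 90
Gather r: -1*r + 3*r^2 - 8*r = 3*r^2 - 9*r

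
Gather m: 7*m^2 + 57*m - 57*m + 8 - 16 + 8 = 7*m^2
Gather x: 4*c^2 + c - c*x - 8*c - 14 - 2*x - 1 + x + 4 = 4*c^2 - 7*c + x*(-c - 1) - 11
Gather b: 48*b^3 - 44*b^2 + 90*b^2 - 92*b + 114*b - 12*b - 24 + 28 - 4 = 48*b^3 + 46*b^2 + 10*b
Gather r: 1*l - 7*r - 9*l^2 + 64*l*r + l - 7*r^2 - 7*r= -9*l^2 + 2*l - 7*r^2 + r*(64*l - 14)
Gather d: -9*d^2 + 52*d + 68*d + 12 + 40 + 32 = -9*d^2 + 120*d + 84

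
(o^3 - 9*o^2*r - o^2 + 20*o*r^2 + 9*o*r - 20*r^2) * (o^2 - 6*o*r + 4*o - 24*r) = o^5 - 15*o^4*r + 3*o^4 + 74*o^3*r^2 - 45*o^3*r - 4*o^3 - 120*o^2*r^3 + 222*o^2*r^2 + 60*o^2*r - 360*o*r^3 - 296*o*r^2 + 480*r^3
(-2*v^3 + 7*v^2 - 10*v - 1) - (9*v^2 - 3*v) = -2*v^3 - 2*v^2 - 7*v - 1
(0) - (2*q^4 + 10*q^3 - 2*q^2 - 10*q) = -2*q^4 - 10*q^3 + 2*q^2 + 10*q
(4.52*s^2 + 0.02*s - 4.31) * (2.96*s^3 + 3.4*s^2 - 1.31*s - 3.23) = 13.3792*s^5 + 15.4272*s^4 - 18.6108*s^3 - 29.2798*s^2 + 5.5815*s + 13.9213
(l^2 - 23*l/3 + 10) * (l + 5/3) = l^3 - 6*l^2 - 25*l/9 + 50/3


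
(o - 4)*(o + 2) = o^2 - 2*o - 8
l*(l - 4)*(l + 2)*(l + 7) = l^4 + 5*l^3 - 22*l^2 - 56*l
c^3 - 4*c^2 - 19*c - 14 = (c - 7)*(c + 1)*(c + 2)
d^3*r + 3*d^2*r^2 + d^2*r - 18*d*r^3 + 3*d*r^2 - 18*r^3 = (d - 3*r)*(d + 6*r)*(d*r + r)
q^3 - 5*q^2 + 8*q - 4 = (q - 2)^2*(q - 1)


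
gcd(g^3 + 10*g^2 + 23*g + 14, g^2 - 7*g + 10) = 1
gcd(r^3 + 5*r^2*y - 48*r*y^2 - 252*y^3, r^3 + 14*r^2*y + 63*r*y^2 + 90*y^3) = r + 6*y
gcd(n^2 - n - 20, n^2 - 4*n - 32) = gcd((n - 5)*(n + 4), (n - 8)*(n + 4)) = n + 4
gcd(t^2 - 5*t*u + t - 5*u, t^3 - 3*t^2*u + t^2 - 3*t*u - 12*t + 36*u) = 1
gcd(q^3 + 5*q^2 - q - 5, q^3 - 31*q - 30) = q^2 + 6*q + 5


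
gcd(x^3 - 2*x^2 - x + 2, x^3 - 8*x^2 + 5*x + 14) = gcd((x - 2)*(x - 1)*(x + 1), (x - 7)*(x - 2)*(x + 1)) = x^2 - x - 2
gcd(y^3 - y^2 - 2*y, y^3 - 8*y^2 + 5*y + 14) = y^2 - y - 2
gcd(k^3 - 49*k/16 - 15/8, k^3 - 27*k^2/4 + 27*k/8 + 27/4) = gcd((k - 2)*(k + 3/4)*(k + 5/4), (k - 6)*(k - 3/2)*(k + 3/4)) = k + 3/4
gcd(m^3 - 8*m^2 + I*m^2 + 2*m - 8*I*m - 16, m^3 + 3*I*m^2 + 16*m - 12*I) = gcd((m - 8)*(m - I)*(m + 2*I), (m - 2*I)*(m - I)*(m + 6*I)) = m - I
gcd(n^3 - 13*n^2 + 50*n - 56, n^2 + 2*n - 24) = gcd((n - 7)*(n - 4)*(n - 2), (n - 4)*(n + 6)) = n - 4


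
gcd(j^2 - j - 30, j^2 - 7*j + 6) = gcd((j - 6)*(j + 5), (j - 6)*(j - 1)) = j - 6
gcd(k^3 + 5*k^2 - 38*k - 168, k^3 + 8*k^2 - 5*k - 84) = k^2 + 11*k + 28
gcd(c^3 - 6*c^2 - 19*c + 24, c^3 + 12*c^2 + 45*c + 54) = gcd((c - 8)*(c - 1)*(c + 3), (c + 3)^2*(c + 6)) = c + 3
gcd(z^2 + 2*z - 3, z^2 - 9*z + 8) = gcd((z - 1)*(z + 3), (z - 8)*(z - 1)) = z - 1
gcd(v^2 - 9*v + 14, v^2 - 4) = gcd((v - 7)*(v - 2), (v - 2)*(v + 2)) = v - 2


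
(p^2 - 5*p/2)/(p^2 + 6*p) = (p - 5/2)/(p + 6)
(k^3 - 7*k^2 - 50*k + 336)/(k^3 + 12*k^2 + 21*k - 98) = (k^2 - 14*k + 48)/(k^2 + 5*k - 14)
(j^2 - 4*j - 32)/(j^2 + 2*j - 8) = (j - 8)/(j - 2)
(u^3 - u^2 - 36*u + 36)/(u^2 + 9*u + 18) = (u^2 - 7*u + 6)/(u + 3)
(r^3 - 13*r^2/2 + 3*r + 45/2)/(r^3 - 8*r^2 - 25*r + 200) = (2*r^2 - 3*r - 9)/(2*(r^2 - 3*r - 40))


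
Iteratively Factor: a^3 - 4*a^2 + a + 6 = (a + 1)*(a^2 - 5*a + 6) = (a - 2)*(a + 1)*(a - 3)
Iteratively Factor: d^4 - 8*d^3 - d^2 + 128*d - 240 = (d - 3)*(d^3 - 5*d^2 - 16*d + 80) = (d - 5)*(d - 3)*(d^2 - 16) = (d - 5)*(d - 3)*(d + 4)*(d - 4)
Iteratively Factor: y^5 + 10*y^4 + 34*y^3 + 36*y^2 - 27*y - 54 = (y + 3)*(y^4 + 7*y^3 + 13*y^2 - 3*y - 18) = (y + 2)*(y + 3)*(y^3 + 5*y^2 + 3*y - 9) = (y - 1)*(y + 2)*(y + 3)*(y^2 + 6*y + 9) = (y - 1)*(y + 2)*(y + 3)^2*(y + 3)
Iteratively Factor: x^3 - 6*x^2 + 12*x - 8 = (x - 2)*(x^2 - 4*x + 4) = (x - 2)^2*(x - 2)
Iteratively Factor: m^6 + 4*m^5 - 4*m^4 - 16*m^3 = (m)*(m^5 + 4*m^4 - 4*m^3 - 16*m^2) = m*(m + 4)*(m^4 - 4*m^2) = m^2*(m + 4)*(m^3 - 4*m) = m^2*(m - 2)*(m + 4)*(m^2 + 2*m) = m^2*(m - 2)*(m + 2)*(m + 4)*(m)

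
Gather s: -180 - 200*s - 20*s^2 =-20*s^2 - 200*s - 180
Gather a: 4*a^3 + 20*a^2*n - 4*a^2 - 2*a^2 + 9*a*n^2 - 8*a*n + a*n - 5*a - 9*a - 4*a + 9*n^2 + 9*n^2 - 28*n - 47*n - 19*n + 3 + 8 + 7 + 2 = 4*a^3 + a^2*(20*n - 6) + a*(9*n^2 - 7*n - 18) + 18*n^2 - 94*n + 20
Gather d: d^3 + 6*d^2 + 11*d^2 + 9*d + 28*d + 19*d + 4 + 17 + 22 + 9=d^3 + 17*d^2 + 56*d + 52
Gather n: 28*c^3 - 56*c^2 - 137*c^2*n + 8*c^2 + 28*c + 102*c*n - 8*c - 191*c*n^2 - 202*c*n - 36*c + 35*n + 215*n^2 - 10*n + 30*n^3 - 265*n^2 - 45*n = 28*c^3 - 48*c^2 - 16*c + 30*n^3 + n^2*(-191*c - 50) + n*(-137*c^2 - 100*c - 20)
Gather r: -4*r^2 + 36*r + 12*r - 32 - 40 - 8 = -4*r^2 + 48*r - 80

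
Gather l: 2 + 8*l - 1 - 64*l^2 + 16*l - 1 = -64*l^2 + 24*l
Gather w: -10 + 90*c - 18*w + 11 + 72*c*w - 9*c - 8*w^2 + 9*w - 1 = 81*c - 8*w^2 + w*(72*c - 9)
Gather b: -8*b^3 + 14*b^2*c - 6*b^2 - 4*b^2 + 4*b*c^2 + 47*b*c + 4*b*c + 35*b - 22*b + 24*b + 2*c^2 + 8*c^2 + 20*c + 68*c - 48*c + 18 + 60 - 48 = -8*b^3 + b^2*(14*c - 10) + b*(4*c^2 + 51*c + 37) + 10*c^2 + 40*c + 30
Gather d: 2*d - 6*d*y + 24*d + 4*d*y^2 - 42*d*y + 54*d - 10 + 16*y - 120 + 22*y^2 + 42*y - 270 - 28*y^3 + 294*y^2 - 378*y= d*(4*y^2 - 48*y + 80) - 28*y^3 + 316*y^2 - 320*y - 400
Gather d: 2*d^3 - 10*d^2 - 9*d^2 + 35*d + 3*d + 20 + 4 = 2*d^3 - 19*d^2 + 38*d + 24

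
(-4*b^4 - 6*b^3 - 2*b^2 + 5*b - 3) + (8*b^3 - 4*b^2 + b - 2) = -4*b^4 + 2*b^3 - 6*b^2 + 6*b - 5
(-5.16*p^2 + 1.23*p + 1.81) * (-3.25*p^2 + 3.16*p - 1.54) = 16.77*p^4 - 20.3031*p^3 + 5.9507*p^2 + 3.8254*p - 2.7874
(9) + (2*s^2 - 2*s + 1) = 2*s^2 - 2*s + 10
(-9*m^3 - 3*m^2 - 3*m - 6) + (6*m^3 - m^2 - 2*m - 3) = -3*m^3 - 4*m^2 - 5*m - 9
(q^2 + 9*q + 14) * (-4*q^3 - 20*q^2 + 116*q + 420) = -4*q^5 - 56*q^4 - 120*q^3 + 1184*q^2 + 5404*q + 5880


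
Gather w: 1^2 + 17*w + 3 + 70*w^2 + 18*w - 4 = 70*w^2 + 35*w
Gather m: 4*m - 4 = 4*m - 4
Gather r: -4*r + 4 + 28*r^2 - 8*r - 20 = 28*r^2 - 12*r - 16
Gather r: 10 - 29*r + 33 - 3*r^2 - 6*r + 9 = -3*r^2 - 35*r + 52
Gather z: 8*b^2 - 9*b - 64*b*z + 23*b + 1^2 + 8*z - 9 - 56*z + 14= 8*b^2 + 14*b + z*(-64*b - 48) + 6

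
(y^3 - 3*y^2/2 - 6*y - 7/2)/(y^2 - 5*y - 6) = (2*y^2 - 5*y - 7)/(2*(y - 6))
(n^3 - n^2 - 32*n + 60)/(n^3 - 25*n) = (n^2 + 4*n - 12)/(n*(n + 5))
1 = 1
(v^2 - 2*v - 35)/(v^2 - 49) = (v + 5)/(v + 7)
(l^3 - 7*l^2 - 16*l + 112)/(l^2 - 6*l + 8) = (l^2 - 3*l - 28)/(l - 2)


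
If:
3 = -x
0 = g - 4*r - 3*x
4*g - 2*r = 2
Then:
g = 13/7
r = 19/7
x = -3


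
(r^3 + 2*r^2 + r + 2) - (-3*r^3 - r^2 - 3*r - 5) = 4*r^3 + 3*r^2 + 4*r + 7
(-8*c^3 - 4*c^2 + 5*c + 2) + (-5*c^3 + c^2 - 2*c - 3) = -13*c^3 - 3*c^2 + 3*c - 1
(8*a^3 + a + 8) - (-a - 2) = 8*a^3 + 2*a + 10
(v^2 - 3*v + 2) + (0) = v^2 - 3*v + 2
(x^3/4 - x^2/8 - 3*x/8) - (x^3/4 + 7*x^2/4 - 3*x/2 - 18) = -15*x^2/8 + 9*x/8 + 18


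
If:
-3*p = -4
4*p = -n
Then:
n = -16/3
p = 4/3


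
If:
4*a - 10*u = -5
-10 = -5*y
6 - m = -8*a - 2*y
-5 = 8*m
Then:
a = -85/64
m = -5/8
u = -1/32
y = 2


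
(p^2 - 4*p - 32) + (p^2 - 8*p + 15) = 2*p^2 - 12*p - 17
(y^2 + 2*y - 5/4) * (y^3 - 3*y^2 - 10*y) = y^5 - y^4 - 69*y^3/4 - 65*y^2/4 + 25*y/2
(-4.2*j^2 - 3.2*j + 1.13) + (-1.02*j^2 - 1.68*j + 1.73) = -5.22*j^2 - 4.88*j + 2.86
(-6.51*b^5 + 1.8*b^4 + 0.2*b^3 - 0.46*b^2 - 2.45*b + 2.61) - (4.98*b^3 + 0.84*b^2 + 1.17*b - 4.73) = -6.51*b^5 + 1.8*b^4 - 4.78*b^3 - 1.3*b^2 - 3.62*b + 7.34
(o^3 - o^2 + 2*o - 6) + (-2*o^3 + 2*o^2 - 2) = -o^3 + o^2 + 2*o - 8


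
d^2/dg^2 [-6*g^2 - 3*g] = -12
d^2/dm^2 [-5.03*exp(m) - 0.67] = -5.03*exp(m)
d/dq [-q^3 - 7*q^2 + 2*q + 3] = -3*q^2 - 14*q + 2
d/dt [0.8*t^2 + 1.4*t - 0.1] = 1.6*t + 1.4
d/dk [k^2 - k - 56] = 2*k - 1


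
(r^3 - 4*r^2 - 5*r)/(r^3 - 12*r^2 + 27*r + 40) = r/(r - 8)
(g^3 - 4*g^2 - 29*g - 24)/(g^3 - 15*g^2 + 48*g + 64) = (g + 3)/(g - 8)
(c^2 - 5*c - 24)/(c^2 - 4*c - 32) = (c + 3)/(c + 4)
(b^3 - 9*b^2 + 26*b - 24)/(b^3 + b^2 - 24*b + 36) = (b - 4)/(b + 6)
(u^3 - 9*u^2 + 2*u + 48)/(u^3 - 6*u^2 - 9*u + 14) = (u^2 - 11*u + 24)/(u^2 - 8*u + 7)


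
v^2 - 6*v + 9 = (v - 3)^2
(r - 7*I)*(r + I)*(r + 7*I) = r^3 + I*r^2 + 49*r + 49*I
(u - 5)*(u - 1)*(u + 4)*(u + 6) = u^4 + 4*u^3 - 31*u^2 - 94*u + 120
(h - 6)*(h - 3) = h^2 - 9*h + 18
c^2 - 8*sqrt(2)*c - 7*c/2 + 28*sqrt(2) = (c - 7/2)*(c - 8*sqrt(2))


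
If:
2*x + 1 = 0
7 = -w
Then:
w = -7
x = -1/2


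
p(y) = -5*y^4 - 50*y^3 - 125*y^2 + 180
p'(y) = -20*y^3 - 150*y^2 - 250*y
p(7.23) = -38913.05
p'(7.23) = -17207.10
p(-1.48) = 44.30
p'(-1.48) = 106.28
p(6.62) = -29406.82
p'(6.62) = -14031.01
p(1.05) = -21.77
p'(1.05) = -451.03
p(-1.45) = 47.52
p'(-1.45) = 108.10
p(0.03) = 179.89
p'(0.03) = -7.64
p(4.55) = -9260.60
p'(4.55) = -6126.80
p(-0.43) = 160.69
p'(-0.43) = 81.36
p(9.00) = -79200.00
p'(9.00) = -28980.00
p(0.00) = 180.00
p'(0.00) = 0.00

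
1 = 1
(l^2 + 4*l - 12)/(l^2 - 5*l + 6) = (l + 6)/(l - 3)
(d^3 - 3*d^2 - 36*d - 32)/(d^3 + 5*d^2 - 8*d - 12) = (d^2 - 4*d - 32)/(d^2 + 4*d - 12)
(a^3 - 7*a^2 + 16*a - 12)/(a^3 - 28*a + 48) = (a^2 - 5*a + 6)/(a^2 + 2*a - 24)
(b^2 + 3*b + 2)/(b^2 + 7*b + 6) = (b + 2)/(b + 6)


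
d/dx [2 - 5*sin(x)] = -5*cos(x)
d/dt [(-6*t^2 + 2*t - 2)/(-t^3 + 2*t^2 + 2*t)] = 2*(-3*t^4 + 2*t^3 - 11*t^2 + 4*t + 2)/(t^2*(t^4 - 4*t^3 + 8*t + 4))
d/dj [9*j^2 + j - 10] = 18*j + 1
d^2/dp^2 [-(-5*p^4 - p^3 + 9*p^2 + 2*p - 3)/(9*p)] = 10*p/3 + 2/9 + 2/(3*p^3)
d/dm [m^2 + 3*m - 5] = 2*m + 3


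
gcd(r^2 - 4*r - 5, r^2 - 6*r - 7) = r + 1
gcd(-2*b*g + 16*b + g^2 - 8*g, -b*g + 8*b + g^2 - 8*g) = g - 8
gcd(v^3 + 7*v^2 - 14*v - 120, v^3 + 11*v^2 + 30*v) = v^2 + 11*v + 30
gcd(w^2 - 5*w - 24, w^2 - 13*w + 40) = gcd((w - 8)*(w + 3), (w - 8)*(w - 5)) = w - 8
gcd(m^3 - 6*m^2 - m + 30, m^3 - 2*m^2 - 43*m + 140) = m - 5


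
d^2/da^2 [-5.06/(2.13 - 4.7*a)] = 223.5508/(4.7*a - 2.13)^3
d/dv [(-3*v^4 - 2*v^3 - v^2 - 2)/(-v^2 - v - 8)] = (6*v^5 + 11*v^4 + 100*v^3 + 49*v^2 + 12*v - 2)/(v^4 + 2*v^3 + 17*v^2 + 16*v + 64)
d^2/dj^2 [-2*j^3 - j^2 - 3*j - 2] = -12*j - 2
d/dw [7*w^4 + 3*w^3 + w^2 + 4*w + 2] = 28*w^3 + 9*w^2 + 2*w + 4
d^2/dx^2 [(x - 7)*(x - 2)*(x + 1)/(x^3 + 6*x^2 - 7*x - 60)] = 4*(-7*x^6 + 18*x^5 + 183*x^4 - 1200*x^3 - 2181*x^2 + 8478*x - 12587)/(x^9 + 18*x^8 + 87*x^7 - 216*x^6 - 2769*x^5 - 3078*x^4 + 25577*x^3 + 55980*x^2 - 75600*x - 216000)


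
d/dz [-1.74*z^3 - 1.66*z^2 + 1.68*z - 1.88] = -5.22*z^2 - 3.32*z + 1.68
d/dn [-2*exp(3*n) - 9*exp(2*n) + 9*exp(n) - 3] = (-6*exp(2*n) - 18*exp(n) + 9)*exp(n)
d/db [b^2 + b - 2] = 2*b + 1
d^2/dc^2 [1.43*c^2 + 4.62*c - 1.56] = 2.86000000000000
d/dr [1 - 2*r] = -2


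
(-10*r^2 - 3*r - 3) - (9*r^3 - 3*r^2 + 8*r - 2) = -9*r^3 - 7*r^2 - 11*r - 1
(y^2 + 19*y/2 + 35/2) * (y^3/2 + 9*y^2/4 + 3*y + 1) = y^5/2 + 7*y^4 + 265*y^3/8 + 551*y^2/8 + 62*y + 35/2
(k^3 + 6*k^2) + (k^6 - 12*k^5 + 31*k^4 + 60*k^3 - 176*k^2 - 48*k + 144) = k^6 - 12*k^5 + 31*k^4 + 61*k^3 - 170*k^2 - 48*k + 144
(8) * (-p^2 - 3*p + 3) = -8*p^2 - 24*p + 24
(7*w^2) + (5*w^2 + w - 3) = 12*w^2 + w - 3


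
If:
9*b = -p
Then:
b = -p/9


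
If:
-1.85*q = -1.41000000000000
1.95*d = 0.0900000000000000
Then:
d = 0.05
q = 0.76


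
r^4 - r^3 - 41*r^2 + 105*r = r*(r - 5)*(r - 3)*(r + 7)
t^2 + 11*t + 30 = (t + 5)*(t + 6)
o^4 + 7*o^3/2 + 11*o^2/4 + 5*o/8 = o*(o + 1/2)^2*(o + 5/2)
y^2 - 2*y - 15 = (y - 5)*(y + 3)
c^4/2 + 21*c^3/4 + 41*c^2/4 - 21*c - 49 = (c/2 + 1)*(c - 2)*(c + 7/2)*(c + 7)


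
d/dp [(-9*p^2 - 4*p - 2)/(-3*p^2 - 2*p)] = 2*(3*p^2 - 6*p - 2)/(p^2*(9*p^2 + 12*p + 4))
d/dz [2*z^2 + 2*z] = 4*z + 2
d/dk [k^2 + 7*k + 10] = 2*k + 7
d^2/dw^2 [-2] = 0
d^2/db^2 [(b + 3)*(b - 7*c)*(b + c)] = 6*b - 12*c + 6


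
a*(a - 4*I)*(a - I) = a^3 - 5*I*a^2 - 4*a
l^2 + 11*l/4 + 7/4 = (l + 1)*(l + 7/4)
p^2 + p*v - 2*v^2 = (p - v)*(p + 2*v)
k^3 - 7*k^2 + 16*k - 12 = (k - 3)*(k - 2)^2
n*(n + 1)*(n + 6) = n^3 + 7*n^2 + 6*n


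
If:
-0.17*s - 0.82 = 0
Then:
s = -4.82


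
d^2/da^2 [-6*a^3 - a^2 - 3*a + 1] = -36*a - 2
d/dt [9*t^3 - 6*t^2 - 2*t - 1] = 27*t^2 - 12*t - 2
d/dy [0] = 0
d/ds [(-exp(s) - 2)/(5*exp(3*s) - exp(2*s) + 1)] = ((exp(s) + 2)*(15*exp(s) - 2)*exp(s) - 5*exp(3*s) + exp(2*s) - 1)*exp(s)/(5*exp(3*s) - exp(2*s) + 1)^2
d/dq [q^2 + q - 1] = 2*q + 1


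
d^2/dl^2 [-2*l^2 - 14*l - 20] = -4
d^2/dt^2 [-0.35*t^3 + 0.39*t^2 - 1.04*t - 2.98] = 0.78 - 2.1*t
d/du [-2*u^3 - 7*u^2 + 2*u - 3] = -6*u^2 - 14*u + 2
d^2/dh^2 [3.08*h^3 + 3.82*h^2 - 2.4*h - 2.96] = 18.48*h + 7.64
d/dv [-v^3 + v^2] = v*(2 - 3*v)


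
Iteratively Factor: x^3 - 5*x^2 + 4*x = (x - 1)*(x^2 - 4*x) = (x - 4)*(x - 1)*(x)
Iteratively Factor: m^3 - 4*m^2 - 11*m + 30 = (m - 5)*(m^2 + m - 6) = (m - 5)*(m + 3)*(m - 2)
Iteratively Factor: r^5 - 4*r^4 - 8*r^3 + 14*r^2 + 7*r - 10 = (r - 5)*(r^4 + r^3 - 3*r^2 - r + 2) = (r - 5)*(r + 2)*(r^3 - r^2 - r + 1) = (r - 5)*(r - 1)*(r + 2)*(r^2 - 1) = (r - 5)*(r - 1)*(r + 1)*(r + 2)*(r - 1)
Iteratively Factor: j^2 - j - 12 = (j + 3)*(j - 4)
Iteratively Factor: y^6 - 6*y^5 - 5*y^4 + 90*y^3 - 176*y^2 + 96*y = (y + 4)*(y^5 - 10*y^4 + 35*y^3 - 50*y^2 + 24*y) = (y - 4)*(y + 4)*(y^4 - 6*y^3 + 11*y^2 - 6*y) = (y - 4)*(y - 3)*(y + 4)*(y^3 - 3*y^2 + 2*y) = (y - 4)*(y - 3)*(y - 1)*(y + 4)*(y^2 - 2*y) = (y - 4)*(y - 3)*(y - 2)*(y - 1)*(y + 4)*(y)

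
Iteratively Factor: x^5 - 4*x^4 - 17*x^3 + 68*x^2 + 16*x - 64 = (x - 4)*(x^4 - 17*x^2 + 16) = (x - 4)^2*(x^3 + 4*x^2 - x - 4) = (x - 4)^2*(x + 4)*(x^2 - 1) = (x - 4)^2*(x + 1)*(x + 4)*(x - 1)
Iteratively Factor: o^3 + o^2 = (o)*(o^2 + o) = o*(o + 1)*(o)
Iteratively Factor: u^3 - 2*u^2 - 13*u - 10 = (u + 1)*(u^2 - 3*u - 10) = (u + 1)*(u + 2)*(u - 5)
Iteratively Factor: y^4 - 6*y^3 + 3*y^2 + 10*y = (y - 5)*(y^3 - y^2 - 2*y) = (y - 5)*(y - 2)*(y^2 + y) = y*(y - 5)*(y - 2)*(y + 1)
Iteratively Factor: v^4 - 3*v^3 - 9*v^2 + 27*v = (v - 3)*(v^3 - 9*v) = v*(v - 3)*(v^2 - 9) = v*(v - 3)^2*(v + 3)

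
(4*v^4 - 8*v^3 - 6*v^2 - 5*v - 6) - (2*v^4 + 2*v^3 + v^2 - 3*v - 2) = 2*v^4 - 10*v^3 - 7*v^2 - 2*v - 4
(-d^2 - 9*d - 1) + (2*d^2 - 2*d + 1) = d^2 - 11*d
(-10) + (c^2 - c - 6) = c^2 - c - 16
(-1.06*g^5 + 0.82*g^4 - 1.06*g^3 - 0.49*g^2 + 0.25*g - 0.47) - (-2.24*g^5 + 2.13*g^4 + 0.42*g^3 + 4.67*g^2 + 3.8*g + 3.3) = 1.18*g^5 - 1.31*g^4 - 1.48*g^3 - 5.16*g^2 - 3.55*g - 3.77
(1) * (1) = 1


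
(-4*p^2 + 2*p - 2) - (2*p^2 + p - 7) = -6*p^2 + p + 5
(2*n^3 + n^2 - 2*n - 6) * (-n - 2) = -2*n^4 - 5*n^3 + 10*n + 12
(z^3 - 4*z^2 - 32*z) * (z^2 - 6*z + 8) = z^5 - 10*z^4 + 160*z^2 - 256*z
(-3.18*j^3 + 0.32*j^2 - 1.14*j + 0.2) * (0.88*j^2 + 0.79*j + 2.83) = -2.7984*j^5 - 2.2306*j^4 - 9.7498*j^3 + 0.181*j^2 - 3.0682*j + 0.566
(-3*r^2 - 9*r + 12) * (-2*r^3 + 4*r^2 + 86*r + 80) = 6*r^5 + 6*r^4 - 318*r^3 - 966*r^2 + 312*r + 960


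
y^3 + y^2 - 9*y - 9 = (y - 3)*(y + 1)*(y + 3)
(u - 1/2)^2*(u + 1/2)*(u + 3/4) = u^4 + u^3/4 - 5*u^2/8 - u/16 + 3/32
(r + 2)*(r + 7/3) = r^2 + 13*r/3 + 14/3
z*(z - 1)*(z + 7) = z^3 + 6*z^2 - 7*z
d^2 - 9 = (d - 3)*(d + 3)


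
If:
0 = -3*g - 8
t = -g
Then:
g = -8/3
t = 8/3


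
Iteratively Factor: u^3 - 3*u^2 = (u - 3)*(u^2) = u*(u - 3)*(u)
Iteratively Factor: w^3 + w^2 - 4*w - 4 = (w - 2)*(w^2 + 3*w + 2) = (w - 2)*(w + 1)*(w + 2)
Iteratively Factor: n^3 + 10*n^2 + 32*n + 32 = (n + 2)*(n^2 + 8*n + 16) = (n + 2)*(n + 4)*(n + 4)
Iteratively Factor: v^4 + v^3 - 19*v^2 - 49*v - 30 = (v + 2)*(v^3 - v^2 - 17*v - 15) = (v - 5)*(v + 2)*(v^2 + 4*v + 3) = (v - 5)*(v + 2)*(v + 3)*(v + 1)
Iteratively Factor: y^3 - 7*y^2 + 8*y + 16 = (y + 1)*(y^2 - 8*y + 16) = (y - 4)*(y + 1)*(y - 4)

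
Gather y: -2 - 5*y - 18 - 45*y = -50*y - 20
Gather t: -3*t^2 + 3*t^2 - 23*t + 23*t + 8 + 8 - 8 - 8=0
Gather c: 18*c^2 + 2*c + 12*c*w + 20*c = 18*c^2 + c*(12*w + 22)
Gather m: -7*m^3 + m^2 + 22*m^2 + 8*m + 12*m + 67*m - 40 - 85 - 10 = -7*m^3 + 23*m^2 + 87*m - 135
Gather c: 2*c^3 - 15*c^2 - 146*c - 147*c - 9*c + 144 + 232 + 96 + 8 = 2*c^3 - 15*c^2 - 302*c + 480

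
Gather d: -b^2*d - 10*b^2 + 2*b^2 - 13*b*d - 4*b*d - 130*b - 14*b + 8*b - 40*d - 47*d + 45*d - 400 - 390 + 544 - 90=-8*b^2 - 136*b + d*(-b^2 - 17*b - 42) - 336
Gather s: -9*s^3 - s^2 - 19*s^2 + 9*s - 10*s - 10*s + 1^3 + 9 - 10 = -9*s^3 - 20*s^2 - 11*s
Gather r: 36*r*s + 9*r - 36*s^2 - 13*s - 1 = r*(36*s + 9) - 36*s^2 - 13*s - 1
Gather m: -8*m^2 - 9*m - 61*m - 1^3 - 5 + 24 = -8*m^2 - 70*m + 18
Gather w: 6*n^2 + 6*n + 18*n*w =6*n^2 + 18*n*w + 6*n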